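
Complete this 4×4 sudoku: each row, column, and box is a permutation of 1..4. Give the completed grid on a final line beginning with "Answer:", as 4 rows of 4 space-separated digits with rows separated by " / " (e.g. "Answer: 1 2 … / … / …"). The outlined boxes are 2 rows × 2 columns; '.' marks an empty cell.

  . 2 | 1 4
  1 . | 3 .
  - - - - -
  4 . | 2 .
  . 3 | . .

Step 1. [r4c4∈{1}] r4c4's peers cover all but 1. So r4c4=1.
Step 2. [r2c4∈{2}] r2c4 is down to just 2, so r2c4=2.
Step 3. [r4c1∈{2}] r4c1 has the single candidate 2, so r4c1=2.
Step 4. [r2c2∈{4}] nothing but 4 survives at r2c2, so r2c2=4.
Step 5. [r4c3∈{4}] nothing but 4 survives at r4c3, so r4c3=4.
Step 6. [r1c1∈{3}] r1c1 has the single candidate 3, so r1c1=3.
Step 7. [r3c2∈{1}] r3c2 has the single candidate 1. So r3c2=1.
Step 8. [r3c4∈{3}] r3c4 has the single candidate 3, so r3c4=3.

Answer: 3 2 1 4 / 1 4 3 2 / 4 1 2 3 / 2 3 4 1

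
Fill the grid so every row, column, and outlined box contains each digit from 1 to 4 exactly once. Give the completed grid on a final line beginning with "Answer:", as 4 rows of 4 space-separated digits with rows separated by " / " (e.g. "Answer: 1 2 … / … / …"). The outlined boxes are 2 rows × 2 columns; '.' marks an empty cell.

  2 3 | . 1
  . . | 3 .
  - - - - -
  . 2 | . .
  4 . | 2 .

Step 1. [r3c3∈{1,4}] in col 3, 1 fits only at r3c3 ⇒ r3c3=1.
Step 2. [r2c2∈{1,4}] 4 has one home in col 2: r2c2 ⇒ r2c2=4.
Step 3. [r4c4∈{3}] nothing but 3 survives at r4c4 ⇒ r4c4=3.
Step 4. [r1c3∈{4}] only 4 remains possible at r1c3, so r1c3=4.
Step 5. [r2c4∈{2}] nothing but 2 survives at r2c4, so r2c4=2.
Step 6. [r4c2∈{1}] only 1 remains possible at r4c2, so r4c2=1.
Step 7. [r3c1∈{3}] only 3 remains possible at r3c1 ⇒ r3c1=3.
Step 8. [r3c4∈{4}] r3c4 has the single candidate 4. So r3c4=4.
Step 9. [r2c1∈{1}] nothing but 1 survives at r2c1, so r2c1=1.

Answer: 2 3 4 1 / 1 4 3 2 / 3 2 1 4 / 4 1 2 3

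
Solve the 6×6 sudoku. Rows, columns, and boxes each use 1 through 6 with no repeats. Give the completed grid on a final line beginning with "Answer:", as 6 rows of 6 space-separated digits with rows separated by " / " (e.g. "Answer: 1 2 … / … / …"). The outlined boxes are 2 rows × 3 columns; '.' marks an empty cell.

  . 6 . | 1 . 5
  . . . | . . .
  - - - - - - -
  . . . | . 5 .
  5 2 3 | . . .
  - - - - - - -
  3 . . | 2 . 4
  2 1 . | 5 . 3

Step 1. [r1c1∈{4}] nothing but 4 survives at r1c1, so r1c1=4.
Step 2. [r6c5∈{6}] only 6 remains possible at r6c5. So r6c5=6.
Step 3. [r3c1∈{1,6}] across col 1, 6 lands solely at r3c1. So r3c1=6.
Step 4. [r3c3∈{1,4}] box 3 places 1 nowhere but r3c3. So r3c3=1.
Step 5. [r2c2∈{3,5}] r2c2 is the only open cell in col 2 admitting 3, so r2c2=3.
Step 6. [r4c6∈{1,6}] across col 6, 1 lands solely at r4c6 ⇒ r4c6=1.
Step 7. [r4c5∈{4}] r4c5 has the single candidate 4. So r4c5=4.
Step 8. [r2c5∈{2}] nothing but 2 survives at r2c5 ⇒ r2c5=2.
Step 9. [r2c6∈{6}] r2c6 has the single candidate 6. So r2c6=6.
Step 10. [r5c2∈{5}] only 5 remains possible at r5c2, so r5c2=5.
Step 11. [r4c4∈{6}] only 6 remains possible at r4c4, so r4c4=6.
Step 12. [r2c1∈{1}] r2c1 is down to just 1. So r2c1=1.
Step 13. [r1c5∈{3}] only 3 remains possible at r1c5. So r1c5=3.
Step 14. [r5c5∈{1}] r5c5 is down to just 1, so r5c5=1.
Step 15. [r3c2∈{4}] r3c2 is down to just 4. So r3c2=4.
Step 16. [r1c3∈{2}] r1c3 has the single candidate 2, so r1c3=2.
Step 17. [r2c3∈{5}] r2c3's peers cover all but 5, so r2c3=5.
Step 18. [r3c6∈{2}] r3c6's peers cover all but 2. So r3c6=2.
Step 19. [r5c3∈{6}] only 6 remains possible at r5c3, so r5c3=6.
Step 20. [r3c4∈{3}] r3c4's peers cover all but 3 ⇒ r3c4=3.
Step 21. [r6c3∈{4}] only 4 remains possible at r6c3, so r6c3=4.
Step 22. [r2c4∈{4}] r2c4 has the single candidate 4, so r2c4=4.

Answer: 4 6 2 1 3 5 / 1 3 5 4 2 6 / 6 4 1 3 5 2 / 5 2 3 6 4 1 / 3 5 6 2 1 4 / 2 1 4 5 6 3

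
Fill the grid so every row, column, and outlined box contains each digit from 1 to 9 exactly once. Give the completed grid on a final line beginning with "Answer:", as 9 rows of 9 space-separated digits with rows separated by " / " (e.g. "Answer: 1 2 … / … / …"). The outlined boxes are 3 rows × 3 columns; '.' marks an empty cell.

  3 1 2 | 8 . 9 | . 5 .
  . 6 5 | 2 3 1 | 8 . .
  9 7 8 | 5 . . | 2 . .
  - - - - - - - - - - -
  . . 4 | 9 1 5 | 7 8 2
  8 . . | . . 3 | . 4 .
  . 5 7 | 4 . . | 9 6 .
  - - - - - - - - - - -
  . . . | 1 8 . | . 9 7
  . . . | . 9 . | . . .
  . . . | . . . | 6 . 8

Step 1. [r1c7∈{4}] r1c7 is down to just 4 ⇒ r1c7=4.
Step 2. [r8c9∈{1,3,4,5}] in col 9, 4 fits only at r8c9. So r8c9=4.
Step 3. [r9c5∈{2,4,5,7}] across col 5, 5 lands solely at r9c5. So r9c5=5.
Step 4. [r4c1∈{6}] r4c1 is down to just 6. So r4c1=6.
Step 5. [r6c5∈{2}] r6c5 has the single candidate 2. So r6c5=2.
Step 6. [r5c2∈{2,9}] across row 5, 2 lands solely at r5c2, so r5c2=2.
Step 7. [r6c1∈{1}] r6c1's peers cover all but 1. So r6c1=1.
Step 8. [r4c2∈{3}] r4c2's peers cover all but 3, so r4c2=3.
Step 9. [r7c2∈{4}] nothing but 4 survives at r7c2. So r7c2=4.
Step 10. [r9c6∈{2,4,7}] row 9 places 4 nowhere but r9c6, so r9c6=4.
Step 11. [r3c6∈{6}] only 6 remains possible at r3c6 ⇒ r3c6=6.
Step 12. [r8c6∈{2,7}] in col 6, 7 fits only at r8c6. So r8c6=7.
Step 13. [r8c4∈{3,6}] box 8 places 6 nowhere but r8c4, so r8c4=6.
Step 14. [r9c4∈{3}] r9c4 has the single candidate 3. So r9c4=3.
Step 15. [r5c9∈{1,5}] r5c9 is the only open cell in col 9 admitting 5 ⇒ r5c9=5.
Step 16. [r3c9∈{1,3}] 1 has one home in col 9: r3c9 ⇒ r3c9=1.
Step 17. [r8c7∈{1,3,5}] 1 in col 8 is pinned to box 9, so r8c7≠1.
Step 18. [r9c1∈{2,7}] r7c1 and r8c1 in col 1 both hold exactly {2,5}; those values are spoken for ⇒ r9c1≠2.
Step 19. [r9c8∈{1,2}] r9c8 is the only open cell in row 9 admitting 2, so r9c8=2.
Step 20. [r8c8∈{1,3}] across col 8, 1 lands solely at r8c8 ⇒ r8c8=1.
Step 21. [r8c3∈{3}] r8c3 is down to just 3. So r8c3=3.
Step 22. [r8c7∈{5}] only 5 remains possible at r8c7, so r8c7=5.
Step 23. [r5c4∈{7}] nothing but 7 survives at r5c4 ⇒ r5c4=7.
Step 24. [r8c1∈{2}] r8c1 has the single candidate 2, so r8c1=2.
Step 25. [r9c3∈{1,9}] across row 9, 1 lands solely at r9c3 ⇒ r9c3=1.
Step 26. [r8c2∈{8}] r8c2 is down to just 8 ⇒ r8c2=8.
Step 27. [r5c7∈{1}] r5c7's peers cover all but 1. So r5c7=1.
Step 28. [r9c1∈{7}] r9c1 is down to just 7. So r9c1=7.
Step 29. [r1c9∈{6}] only 6 remains possible at r1c9. So r1c9=6.
Step 30. [r3c8∈{3}] r3c8 is down to just 3, so r3c8=3.
Step 31. [r1c5∈{7}] r1c5's peers cover all but 7. So r1c5=7.
Step 32. [r3c5∈{4}] only 4 remains possible at r3c5. So r3c5=4.
Step 33. [r9c2∈{9}] nothing but 9 survives at r9c2 ⇒ r9c2=9.
Step 34. [r7c6∈{2}] nothing but 2 survives at r7c6 ⇒ r7c6=2.
Step 35. [r2c8∈{7}] nothing but 7 survives at r2c8, so r2c8=7.
Step 36. [r2c1∈{4}] r2c1's peers cover all but 4 ⇒ r2c1=4.
Step 37. [r7c7∈{3}] nothing but 3 survives at r7c7. So r7c7=3.
Step 38. [r7c3∈{6}] r7c3 has the single candidate 6, so r7c3=6.
Step 39. [r2c9∈{9}] only 9 remains possible at r2c9. So r2c9=9.
Step 40. [r7c1∈{5}] only 5 remains possible at r7c1. So r7c1=5.
Step 41. [r5c3∈{9}] r5c3 has the single candidate 9 ⇒ r5c3=9.
Step 42. [r6c6∈{8}] r6c6's peers cover all but 8, so r6c6=8.
Step 43. [r6c9∈{3}] nothing but 3 survives at r6c9, so r6c9=3.
Step 44. [r5c5∈{6}] r5c5 is down to just 6 ⇒ r5c5=6.

Answer: 3 1 2 8 7 9 4 5 6 / 4 6 5 2 3 1 8 7 9 / 9 7 8 5 4 6 2 3 1 / 6 3 4 9 1 5 7 8 2 / 8 2 9 7 6 3 1 4 5 / 1 5 7 4 2 8 9 6 3 / 5 4 6 1 8 2 3 9 7 / 2 8 3 6 9 7 5 1 4 / 7 9 1 3 5 4 6 2 8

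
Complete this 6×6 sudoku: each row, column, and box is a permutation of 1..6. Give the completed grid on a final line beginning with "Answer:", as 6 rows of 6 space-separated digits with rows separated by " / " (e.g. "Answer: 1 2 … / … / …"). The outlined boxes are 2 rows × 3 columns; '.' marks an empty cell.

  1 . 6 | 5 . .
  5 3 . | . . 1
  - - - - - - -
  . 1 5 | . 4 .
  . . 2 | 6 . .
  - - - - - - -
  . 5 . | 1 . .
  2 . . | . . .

Step 1. [r6c2∈{4,6}] across col 2, 6 lands solely at r6c2. So r6c2=6.
Step 2. [r5c6∈{2,3,4,6}] in col 6, 6 fits only at r5c6. So r5c6=6.
Step 3. [r2c3∈{4}] r2c3 has the single candidate 4, so r2c3=4.
Step 4. [r2c4∈{2}] nothing but 2 survives at r2c4. So r2c4=2.
Step 5. [r3c4∈{3}] r3c4 is down to just 3. So r3c4=3.
Step 6. [r5c3∈{3}] r5c3 is down to just 3 ⇒ r5c3=3.
Step 7. [r1c5∈{3}] nothing but 3 survives at r1c5 ⇒ r1c5=3.
Step 8. [r6c6∈{3,4,5}] r6c6 is the only open cell in row 6 admitting 3. So r6c6=3.
Step 9. [r4c2∈{4}] nothing but 4 survives at r4c2, so r4c2=4.
Step 10. [r4c6∈{5}] only 5 remains possible at r4c6, so r4c6=5.
Step 11. [r6c5∈{5}] r6c5's peers cover all but 5. So r6c5=5.
Step 12. [r1c6∈{4}] nothing but 4 survives at r1c6 ⇒ r1c6=4.
Step 13. [r6c3∈{1}] only 1 remains possible at r6c3, so r6c3=1.
Step 14. [r3c1∈{6}] only 6 remains possible at r3c1, so r3c1=6.
Step 15. [r6c4∈{4}] r6c4 has the single candidate 4, so r6c4=4.
Step 16. [r4c1∈{3}] r4c1 has the single candidate 3. So r4c1=3.
Step 17. [r5c5∈{2}] only 2 remains possible at r5c5. So r5c5=2.
Step 18. [r4c5∈{1}] nothing but 1 survives at r4c5. So r4c5=1.
Step 19. [r1c2∈{2}] r1c2's peers cover all but 2 ⇒ r1c2=2.
Step 20. [r5c1∈{4}] nothing but 4 survives at r5c1, so r5c1=4.
Step 21. [r2c5∈{6}] nothing but 6 survives at r2c5, so r2c5=6.
Step 22. [r3c6∈{2}] r3c6 is down to just 2 ⇒ r3c6=2.

Answer: 1 2 6 5 3 4 / 5 3 4 2 6 1 / 6 1 5 3 4 2 / 3 4 2 6 1 5 / 4 5 3 1 2 6 / 2 6 1 4 5 3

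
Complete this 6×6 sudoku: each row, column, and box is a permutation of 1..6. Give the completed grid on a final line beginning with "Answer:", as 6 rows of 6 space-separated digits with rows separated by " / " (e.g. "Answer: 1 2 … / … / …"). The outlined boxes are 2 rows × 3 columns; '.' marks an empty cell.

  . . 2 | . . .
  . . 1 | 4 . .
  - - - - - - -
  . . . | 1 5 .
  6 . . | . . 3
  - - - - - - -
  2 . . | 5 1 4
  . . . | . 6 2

Step 1. [r1c5∈{3}] r1c5's peers cover all but 3. So r1c5=3.
Step 2. [r6c1∈{1,3,4,5}] in col 1, 1 fits only at r6c1, so r6c1=1.
Step 3. [r4c2∈{1,2,4,5}] in row 4, 1 fits only at r4c2, so r4c2=1.
Step 4. [r1c4∈{6}] r1c4 has the single candidate 6. So r1c4=6.
Step 5. [r2c2∈{3,5,6}] across row 2, 6 lands solely at r2c2 ⇒ r2c2=6.
Step 6. [r5c2∈{3}] nothing but 3 survives at r5c2. So r5c2=3.
Step 7. [r2c6∈{5}] r2c6 has the single candidate 5. So r2c6=5.
Step 8. [r1c1∈{4,5}] 5 has one home in col 1: r1c1 ⇒ r1c1=5.
Step 9. [r3c1∈{3,4}] r3c1 is the only open cell in col 1 admitting 4. So r3c1=4.
Step 10. [r6c2∈{4,5}] across col 2, 5 lands solely at r6c2. So r6c2=5.
Step 11. [r4c5∈{2,4}] row 4 places 4 nowhere but r4c5, so r4c5=4.
Step 12. [r4c3∈{5}] r4c3 is down to just 5, so r4c3=5.
Step 13. [r3c6∈{6}] r3c6 has the single candidate 6 ⇒ r3c6=6.
Step 14. [r5c3∈{6}] r5c3's peers cover all but 6, so r5c3=6.
Step 15. [r4c4∈{2}] only 2 remains possible at r4c4. So r4c4=2.
Step 16. [r3c2∈{2}] r3c2 is down to just 2, so r3c2=2.
Step 17. [r2c5∈{2}] only 2 remains possible at r2c5 ⇒ r2c5=2.
Step 18. [r1c2∈{4}] nothing but 4 survives at r1c2. So r1c2=4.
Step 19. [r3c3∈{3}] nothing but 3 survives at r3c3. So r3c3=3.
Step 20. [r6c3∈{4}] only 4 remains possible at r6c3. So r6c3=4.
Step 21. [r2c1∈{3}] r2c1 has the single candidate 3. So r2c1=3.
Step 22. [r6c4∈{3}] nothing but 3 survives at r6c4. So r6c4=3.
Step 23. [r1c6∈{1}] only 1 remains possible at r1c6, so r1c6=1.

Answer: 5 4 2 6 3 1 / 3 6 1 4 2 5 / 4 2 3 1 5 6 / 6 1 5 2 4 3 / 2 3 6 5 1 4 / 1 5 4 3 6 2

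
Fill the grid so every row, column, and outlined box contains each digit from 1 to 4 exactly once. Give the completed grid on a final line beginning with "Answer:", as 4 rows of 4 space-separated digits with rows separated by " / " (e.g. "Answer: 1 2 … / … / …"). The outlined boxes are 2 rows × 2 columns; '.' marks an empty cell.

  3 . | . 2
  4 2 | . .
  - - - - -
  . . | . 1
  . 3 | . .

Step 1. [r3c3∈{2,3,4}] row 3 places 3 nowhere but r3c3 ⇒ r3c3=3.
Step 2. [r4c3∈{2,4}] in col 3, 2 fits only at r4c3 ⇒ r4c3=2.
Step 3. [r2c3∈{1}] r2c3 has the single candidate 1 ⇒ r2c3=1.
Step 4. [r3c2∈{4}] r3c2 is down to just 4. So r3c2=4.
Step 5. [r1c3∈{4}] only 4 remains possible at r1c3. So r1c3=4.
Step 6. [r4c4∈{4}] r4c4's peers cover all but 4, so r4c4=4.
Step 7. [r4c1∈{1}] nothing but 1 survives at r4c1, so r4c1=1.
Step 8. [r3c1∈{2}] only 2 remains possible at r3c1 ⇒ r3c1=2.
Step 9. [r2c4∈{3}] r2c4 has the single candidate 3, so r2c4=3.
Step 10. [r1c2∈{1}] r1c2 has the single candidate 1. So r1c2=1.

Answer: 3 1 4 2 / 4 2 1 3 / 2 4 3 1 / 1 3 2 4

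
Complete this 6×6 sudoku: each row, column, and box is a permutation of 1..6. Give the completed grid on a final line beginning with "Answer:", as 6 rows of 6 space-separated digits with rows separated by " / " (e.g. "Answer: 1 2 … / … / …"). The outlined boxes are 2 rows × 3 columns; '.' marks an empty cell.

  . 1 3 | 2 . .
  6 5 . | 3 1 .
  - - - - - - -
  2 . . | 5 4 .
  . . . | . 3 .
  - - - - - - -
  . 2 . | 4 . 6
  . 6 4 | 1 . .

Step 1. [r5c5∈{5}] nothing but 5 survives at r5c5, so r5c5=5.
Step 2. [r5c3∈{1}] nothing but 1 survives at r5c3, so r5c3=1.
Step 3. [r4c1∈{1,4,5}] 1 has one home in col 1: r4c1, so r4c1=1.
Step 4. [r6c6∈{2,3}] across col 6, 3 lands solely at r6c6, so r6c6=3.
Step 5. [r2c6∈{4}] r2c6 is down to just 4. So r2c6=4.
Step 6. [r4c4∈{6}] only 6 remains possible at r4c4, so r4c4=6.
Step 7. [r4c3∈{5}] r4c3's peers cover all but 5. So r4c3=5.
Step 8. [r3c6∈{1}] r3c6's peers cover all but 1 ⇒ r3c6=1.
Step 9. [r4c2∈{4}] only 4 remains possible at r4c2, so r4c2=4.
Step 10. [r6c5∈{2}] only 2 remains possible at r6c5 ⇒ r6c5=2.
Step 11. [r4c6∈{2}] r4c6 is down to just 2, so r4c6=2.
Step 12. [r6c1∈{5}] only 5 remains possible at r6c1, so r6c1=5.
Step 13. [r3c2∈{3}] only 3 remains possible at r3c2 ⇒ r3c2=3.
Step 14. [r3c3∈{6}] only 6 remains possible at r3c3. So r3c3=6.
Step 15. [r2c3∈{2}] only 2 remains possible at r2c3, so r2c3=2.
Step 16. [r1c1∈{4}] r1c1's peers cover all but 4. So r1c1=4.
Step 17. [r1c5∈{6}] r1c5 has the single candidate 6, so r1c5=6.
Step 18. [r1c6∈{5}] r1c6 has the single candidate 5 ⇒ r1c6=5.
Step 19. [r5c1∈{3}] nothing but 3 survives at r5c1. So r5c1=3.

Answer: 4 1 3 2 6 5 / 6 5 2 3 1 4 / 2 3 6 5 4 1 / 1 4 5 6 3 2 / 3 2 1 4 5 6 / 5 6 4 1 2 3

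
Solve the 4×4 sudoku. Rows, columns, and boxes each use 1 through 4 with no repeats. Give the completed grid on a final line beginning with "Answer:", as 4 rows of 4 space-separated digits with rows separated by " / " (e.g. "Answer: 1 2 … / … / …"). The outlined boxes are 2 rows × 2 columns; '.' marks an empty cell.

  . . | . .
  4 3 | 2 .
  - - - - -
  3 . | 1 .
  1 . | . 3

Step 1. [r4c3∈{4}] only 4 remains possible at r4c3. So r4c3=4.
Step 2. [r4c2∈{2}] r4c2's peers cover all but 2, so r4c2=2.
Step 3. [r2c4∈{1}] only 1 remains possible at r2c4. So r2c4=1.
Step 4. [r1c3∈{3}] nothing but 3 survives at r1c3 ⇒ r1c3=3.
Step 5. [r3c4∈{2}] r3c4 is down to just 2, so r3c4=2.
Step 6. [r1c1∈{2}] r1c1 is down to just 2 ⇒ r1c1=2.
Step 7. [r3c2∈{4}] nothing but 4 survives at r3c2 ⇒ r3c2=4.
Step 8. [r1c2∈{1}] r1c2's peers cover all but 1, so r1c2=1.
Step 9. [r1c4∈{4}] only 4 remains possible at r1c4, so r1c4=4.

Answer: 2 1 3 4 / 4 3 2 1 / 3 4 1 2 / 1 2 4 3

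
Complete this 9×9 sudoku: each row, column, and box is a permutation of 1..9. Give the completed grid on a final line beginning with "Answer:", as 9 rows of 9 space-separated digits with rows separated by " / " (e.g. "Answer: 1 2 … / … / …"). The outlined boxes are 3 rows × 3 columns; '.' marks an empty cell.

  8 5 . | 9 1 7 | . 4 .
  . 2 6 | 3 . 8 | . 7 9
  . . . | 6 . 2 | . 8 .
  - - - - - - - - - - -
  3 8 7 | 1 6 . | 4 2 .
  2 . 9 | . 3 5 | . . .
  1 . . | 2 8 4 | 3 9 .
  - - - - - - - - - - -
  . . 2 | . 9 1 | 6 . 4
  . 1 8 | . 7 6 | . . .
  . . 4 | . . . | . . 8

Step 1. [r9c7∈{1,2,5,7,9}] in box 9, 7 fits only at r9c7 ⇒ r9c7=7.
Step 2. [r9c4∈{5}] r9c4 is down to just 5. So r9c4=5.
Step 3. [r1c9∈{2,3,6}] row 1 places 6 nowhere but r1c9. So r1c9=6.
Step 4. [r3c9∈{1,3,5}] 3 has one home in box 3: r3c9 ⇒ r3c9=3.
Step 5. [r5c9∈{1,7}] in col 9, 1 fits only at r5c9 ⇒ r5c9=1.
Step 6. [r8c8∈{3,5}] row 8 places 3 nowhere but r8c8, so r8c8=3.
Step 7. [r7c8∈{5}] only 5 remains possible at r7c8. So r7c8=5.
Step 8. [r2c1∈{4}] r2c1 is down to just 4. So r2c1=4.
Step 9. [r6c2∈{6}] r6c2's peers cover all but 6. So r6c2=6.
Step 10. [r2c5∈{5}] r2c5's peers cover all but 5. So r2c5=5.
Step 11. [r8c7∈{2,9}] col 7 places 9 nowhere but r8c7 ⇒ r8c7=9.
Step 12. [r7c2∈{3,7}] r7c2 is the only open cell in row 7 admitting 3. So r7c2=3.
Step 13. [r3c2∈{7,9}] r3c2 is the only open cell in col 2 admitting 7 ⇒ r3c2=7.
Step 14. [r9c2∈{9}] r9c2 is down to just 9. So r9c2=9.
Step 15. [r6c9∈{5,7}] across row 6, 7 lands solely at r6c9, so r6c9=7.
Step 16. [r2c7∈{1}] only 1 remains possible at r2c7. So r2c7=1.
Step 17. [r8c1∈{5}] nothing but 5 survives at r8c1 ⇒ r8c1=5.
Step 18. [r1c3∈{3}] r1c3 has the single candidate 3 ⇒ r1c3=3.
Step 19. [r4c6∈{9}] r4c6 has the single candidate 9, so r4c6=9.
Step 20. [r5c2∈{4}] only 4 remains possible at r5c2, so r5c2=4.
Step 21. [r7c4∈{8}] r7c4's peers cover all but 8, so r7c4=8.
Step 22. [r9c6∈{3}] nothing but 3 survives at r9c6. So r9c6=3.
Step 23. [r9c8∈{1}] only 1 remains possible at r9c8. So r9c8=1.
Step 24. [r3c7∈{5}] only 5 remains possible at r3c7 ⇒ r3c7=5.
Step 25. [r5c7∈{8}] r5c7's peers cover all but 8 ⇒ r5c7=8.
Step 26. [r8c4∈{4}] r8c4's peers cover all but 4, so r8c4=4.
Step 27. [r6c3∈{5}] nothing but 5 survives at r6c3 ⇒ r6c3=5.
Step 28. [r3c3∈{1}] r3c3 is down to just 1, so r3c3=1.
Step 29. [r7c1∈{7}] nothing but 7 survives at r7c1 ⇒ r7c1=7.
Step 30. [r8c9∈{2}] r8c9's peers cover all but 2. So r8c9=2.
Step 31. [r5c4∈{7}] r5c4's peers cover all but 7. So r5c4=7.
Step 32. [r1c7∈{2}] r1c7's peers cover all but 2 ⇒ r1c7=2.
Step 33. [r9c5∈{2}] r9c5 has the single candidate 2, so r9c5=2.
Step 34. [r4c9∈{5}] r4c9's peers cover all but 5. So r4c9=5.
Step 35. [r9c1∈{6}] only 6 remains possible at r9c1. So r9c1=6.
Step 36. [r3c5∈{4}] only 4 remains possible at r3c5, so r3c5=4.
Step 37. [r5c8∈{6}] r5c8's peers cover all but 6. So r5c8=6.
Step 38. [r3c1∈{9}] only 9 remains possible at r3c1. So r3c1=9.

Answer: 8 5 3 9 1 7 2 4 6 / 4 2 6 3 5 8 1 7 9 / 9 7 1 6 4 2 5 8 3 / 3 8 7 1 6 9 4 2 5 / 2 4 9 7 3 5 8 6 1 / 1 6 5 2 8 4 3 9 7 / 7 3 2 8 9 1 6 5 4 / 5 1 8 4 7 6 9 3 2 / 6 9 4 5 2 3 7 1 8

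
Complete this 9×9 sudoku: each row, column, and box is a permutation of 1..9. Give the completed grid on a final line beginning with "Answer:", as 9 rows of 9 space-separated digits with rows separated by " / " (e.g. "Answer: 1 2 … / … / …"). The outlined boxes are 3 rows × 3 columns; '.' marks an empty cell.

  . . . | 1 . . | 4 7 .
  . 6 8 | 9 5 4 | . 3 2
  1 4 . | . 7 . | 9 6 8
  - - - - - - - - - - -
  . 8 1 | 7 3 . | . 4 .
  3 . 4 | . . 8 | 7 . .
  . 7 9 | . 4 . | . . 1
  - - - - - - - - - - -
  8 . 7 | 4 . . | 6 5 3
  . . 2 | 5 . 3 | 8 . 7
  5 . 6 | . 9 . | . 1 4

Step 1. [r3c6∈{2}] r3c6 is down to just 2 ⇒ r3c6=2.
Step 2. [r1c9∈{5}] r1c9 has the single candidate 5, so r1c9=5.
Step 3. [r7c2∈{1,9}] row 7 places 9 nowhere but r7c2, so r7c2=9.
Step 4. [r5c5∈{1,2,6}] across row 5, 1 lands solely at r5c5 ⇒ r5c5=1.
Step 5. [r1c6∈{6}] r1c6 is down to just 6. So r1c6=6.
Step 6. [r9c7∈{2}] nothing but 2 survives at r9c7. So r9c7=2.
Step 7. [r4c1∈{2,6}] in row 4, 2 fits only at r4c1. So r4c1=2.
Step 8. [r4c6∈{5,9}] col 6 places 9 nowhere but r4c6. So r4c6=9.
Step 9. [r5c9∈{6,9}] 9 has one home in col 9: r5c9, so r5c9=9.
Step 10. [r5c8∈{2}] nothing but 2 survives at r5c8. So r5c8=2.
Step 11. [r1c3∈{3}] r1c3 is down to just 3. So r1c3=3.
Step 12. [r5c4∈{6}] r5c4 is down to just 6, so r5c4=6.
Step 13. [r6c7∈{3,5}] r6c7 is the only open cell in row 6 admitting 3. So r6c7=3.
Step 14. [r8c5∈{6}] only 6 remains possible at r8c5 ⇒ r8c5=6.
Step 15. [r8c8∈{9}] r8c8's peers cover all but 9, so r8c8=9.
Step 16. [r5c2∈{5}] r5c2 is down to just 5, so r5c2=5.
Step 17. [r6c4∈{2}] only 2 remains possible at r6c4, so r6c4=2.
Step 18. [r8c2∈{1}] r8c2's peers cover all but 1, so r8c2=1.
Step 19. [r9c4∈{8}] only 8 remains possible at r9c4. So r9c4=8.
Step 20. [r6c8∈{8}] r6c8 has the single candidate 8 ⇒ r6c8=8.
Step 21. [r4c9∈{6}] r4c9 has the single candidate 6, so r4c9=6.
Step 22. [r8c1∈{4}] r8c1's peers cover all but 4. So r8c1=4.
Step 23. [r7c6∈{1}] r7c6 has the single candidate 1, so r7c6=1.
Step 24. [r7c5∈{2}] r7c5 has the single candidate 2. So r7c5=2.
Step 25. [r1c1∈{9}] nothing but 9 survives at r1c1, so r1c1=9.
Step 26. [r6c6∈{5}] r6c6's peers cover all but 5. So r6c6=5.
Step 27. [r2c1∈{7}] r2c1 has the single candidate 7. So r2c1=7.
Step 28. [r1c5∈{8}] r1c5's peers cover all but 8 ⇒ r1c5=8.
Step 29. [r4c7∈{5}] r4c7 has the single candidate 5 ⇒ r4c7=5.
Step 30. [r9c6∈{7}] r9c6's peers cover all but 7 ⇒ r9c6=7.
Step 31. [r3c4∈{3}] only 3 remains possible at r3c4 ⇒ r3c4=3.
Step 32. [r6c1∈{6}] r6c1 has the single candidate 6. So r6c1=6.
Step 33. [r3c3∈{5}] only 5 remains possible at r3c3. So r3c3=5.
Step 34. [r9c2∈{3}] nothing but 3 survives at r9c2. So r9c2=3.
Step 35. [r1c2∈{2}] nothing but 2 survives at r1c2, so r1c2=2.
Step 36. [r2c7∈{1}] r2c7 is down to just 1 ⇒ r2c7=1.

Answer: 9 2 3 1 8 6 4 7 5 / 7 6 8 9 5 4 1 3 2 / 1 4 5 3 7 2 9 6 8 / 2 8 1 7 3 9 5 4 6 / 3 5 4 6 1 8 7 2 9 / 6 7 9 2 4 5 3 8 1 / 8 9 7 4 2 1 6 5 3 / 4 1 2 5 6 3 8 9 7 / 5 3 6 8 9 7 2 1 4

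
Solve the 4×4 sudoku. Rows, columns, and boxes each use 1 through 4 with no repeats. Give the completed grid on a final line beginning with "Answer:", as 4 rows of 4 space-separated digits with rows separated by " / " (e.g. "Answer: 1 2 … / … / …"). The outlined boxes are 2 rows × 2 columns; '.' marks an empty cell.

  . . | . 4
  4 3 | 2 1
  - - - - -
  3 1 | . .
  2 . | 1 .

Step 1. [r3c3∈{4}] nothing but 4 survives at r3c3 ⇒ r3c3=4.
Step 2. [r4c4∈{3}] nothing but 3 survives at r4c4. So r4c4=3.
Step 3. [r3c4∈{2}] r3c4 is down to just 2 ⇒ r3c4=2.
Step 4. [r1c2∈{2}] r1c2 has the single candidate 2, so r1c2=2.
Step 5. [r1c3∈{3}] r1c3 is down to just 3 ⇒ r1c3=3.
Step 6. [r4c2∈{4}] r4c2's peers cover all but 4, so r4c2=4.
Step 7. [r1c1∈{1}] r1c1 is down to just 1, so r1c1=1.

Answer: 1 2 3 4 / 4 3 2 1 / 3 1 4 2 / 2 4 1 3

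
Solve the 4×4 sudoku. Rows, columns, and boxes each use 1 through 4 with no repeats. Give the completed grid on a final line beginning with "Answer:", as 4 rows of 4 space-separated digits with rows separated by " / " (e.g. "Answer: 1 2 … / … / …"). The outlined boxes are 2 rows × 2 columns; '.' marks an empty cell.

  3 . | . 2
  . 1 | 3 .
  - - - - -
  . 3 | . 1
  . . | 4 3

Step 1. [r2c1∈{2,4}] in row 2, 2 fits only at r2c1 ⇒ r2c1=2.
Step 2. [r3c3∈{2}] r3c3 is down to just 2, so r3c3=2.
Step 3. [r3c1∈{4}] only 4 remains possible at r3c1, so r3c1=4.
Step 4. [r4c2∈{2}] r4c2's peers cover all but 2 ⇒ r4c2=2.
Step 5. [r1c3∈{1}] r1c3 has the single candidate 1, so r1c3=1.
Step 6. [r2c4∈{4}] r2c4's peers cover all but 4. So r2c4=4.
Step 7. [r1c2∈{4}] nothing but 4 survives at r1c2 ⇒ r1c2=4.
Step 8. [r4c1∈{1}] r4c1 has the single candidate 1, so r4c1=1.

Answer: 3 4 1 2 / 2 1 3 4 / 4 3 2 1 / 1 2 4 3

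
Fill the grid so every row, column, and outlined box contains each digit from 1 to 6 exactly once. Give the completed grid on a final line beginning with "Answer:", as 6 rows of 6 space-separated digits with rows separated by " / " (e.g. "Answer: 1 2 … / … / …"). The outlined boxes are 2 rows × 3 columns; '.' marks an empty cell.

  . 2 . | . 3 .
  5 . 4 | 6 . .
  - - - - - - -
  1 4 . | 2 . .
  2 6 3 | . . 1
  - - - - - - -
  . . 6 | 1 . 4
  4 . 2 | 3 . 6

Step 1. [r6c5∈{5}] only 5 remains possible at r6c5 ⇒ r6c5=5.
Step 2. [r4c4∈{4,5}] 5 has one home in row 4: r4c4. So r4c4=5.
Step 3. [r2c2∈{1,3}] r2c2 is the only open cell in row 2 admitting 3. So r2c2=3.
Step 4. [r5c5∈{2}] r5c5 has the single candidate 2, so r5c5=2.
Step 5. [r1c4∈{4}] r1c4 is down to just 4 ⇒ r1c4=4.
Step 6. [r3c5∈{6}] only 6 remains possible at r3c5, so r3c5=6.
Step 7. [r1c6∈{5}] r1c6 has the single candidate 5. So r1c6=5.
Step 8. [r2c5∈{1}] r2c5 has the single candidate 1, so r2c5=1.
Step 9. [r2c6∈{2}] only 2 remains possible at r2c6 ⇒ r2c6=2.
Step 10. [r5c1∈{3}] nothing but 3 survives at r5c1, so r5c1=3.
Step 11. [r3c3∈{5}] r3c3 has the single candidate 5 ⇒ r3c3=5.
Step 12. [r5c2∈{5}] only 5 remains possible at r5c2, so r5c2=5.
Step 13. [r6c2∈{1}] r6c2 has the single candidate 1, so r6c2=1.
Step 14. [r4c5∈{4}] r4c5 is down to just 4. So r4c5=4.
Step 15. [r1c1∈{6}] r1c1's peers cover all but 6, so r1c1=6.
Step 16. [r1c3∈{1}] nothing but 1 survives at r1c3 ⇒ r1c3=1.
Step 17. [r3c6∈{3}] nothing but 3 survives at r3c6, so r3c6=3.

Answer: 6 2 1 4 3 5 / 5 3 4 6 1 2 / 1 4 5 2 6 3 / 2 6 3 5 4 1 / 3 5 6 1 2 4 / 4 1 2 3 5 6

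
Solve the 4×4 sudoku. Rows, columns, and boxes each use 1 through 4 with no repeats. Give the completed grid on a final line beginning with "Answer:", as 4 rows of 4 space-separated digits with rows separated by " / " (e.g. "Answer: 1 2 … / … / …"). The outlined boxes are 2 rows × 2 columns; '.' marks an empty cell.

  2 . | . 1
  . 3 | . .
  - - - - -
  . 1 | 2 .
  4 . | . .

Step 1. [r2c3∈{4}] r2c3 is down to just 4. So r2c3=4.
Step 2. [r4c4∈{3}] only 3 remains possible at r4c4. So r4c4=3.
Step 3. [r1c3∈{3}] only 3 remains possible at r1c3. So r1c3=3.
Step 4. [r2c1∈{1}] nothing but 1 survives at r2c1. So r2c1=1.
Step 5. [r3c4∈{4}] r3c4 is down to just 4, so r3c4=4.
Step 6. [r4c3∈{1}] only 1 remains possible at r4c3 ⇒ r4c3=1.
Step 7. [r4c2∈{2}] r4c2 is down to just 2, so r4c2=2.
Step 8. [r2c4∈{2}] nothing but 2 survives at r2c4, so r2c4=2.
Step 9. [r1c2∈{4}] nothing but 4 survives at r1c2 ⇒ r1c2=4.
Step 10. [r3c1∈{3}] only 3 remains possible at r3c1, so r3c1=3.

Answer: 2 4 3 1 / 1 3 4 2 / 3 1 2 4 / 4 2 1 3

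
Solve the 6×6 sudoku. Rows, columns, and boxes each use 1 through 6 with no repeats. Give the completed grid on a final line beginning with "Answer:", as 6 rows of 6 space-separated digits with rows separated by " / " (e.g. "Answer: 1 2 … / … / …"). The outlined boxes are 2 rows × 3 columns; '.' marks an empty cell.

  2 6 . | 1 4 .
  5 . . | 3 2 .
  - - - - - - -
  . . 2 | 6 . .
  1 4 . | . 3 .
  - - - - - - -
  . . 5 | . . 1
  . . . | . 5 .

Step 1. [r6c6∈{2,3,4,6}] in col 6, 3 fits only at r6c6. So r6c6=3.
Step 2. [r4c4∈{2,5}] r4c4 is the only open cell in col 4 admitting 5. So r4c4=5.
Step 3. [r3c1∈{3}] r3c1 is down to just 3 ⇒ r3c1=3.
Step 4. [r2c3∈{1,4}] in row 2, 4 fits only at r2c3 ⇒ r2c3=4.
Step 5. [r6c3∈{1,6}] r6c3 is the only open cell in col 3 admitting 1 ⇒ r6c3=1.
Step 6. [r6c1∈{4,6}] row 6 places 6 nowhere but r6c1. So r6c1=6.
Step 7. [r6c4∈{2,4}] row 6 places 4 nowhere but r6c4. So r6c4=4.
Step 8. [r6c2∈{2}] nothing but 2 survives at r6c2 ⇒ r6c2=2.
Step 9. [r2c2∈{1}] r2c2's peers cover all but 1, so r2c2=1.
Step 10. [r1c6∈{5}] r1c6 has the single candidate 5, so r1c6=5.
Step 11. [r4c3∈{6}] r4c3 is down to just 6, so r4c3=6.
Step 12. [r3c2∈{5}] r3c2 has the single candidate 5, so r3c2=5.
Step 13. [r2c6∈{6}] only 6 remains possible at r2c6 ⇒ r2c6=6.
Step 14. [r5c5∈{6}] r5c5 has the single candidate 6, so r5c5=6.
Step 15. [r4c6∈{2}] r4c6's peers cover all but 2. So r4c6=2.
Step 16. [r3c5∈{1}] r3c5 is down to just 1 ⇒ r3c5=1.
Step 17. [r3c6∈{4}] r3c6's peers cover all but 4, so r3c6=4.
Step 18. [r5c4∈{2}] r5c4 has the single candidate 2 ⇒ r5c4=2.
Step 19. [r5c2∈{3}] r5c2 has the single candidate 3 ⇒ r5c2=3.
Step 20. [r1c3∈{3}] nothing but 3 survives at r1c3, so r1c3=3.
Step 21. [r5c1∈{4}] r5c1 is down to just 4. So r5c1=4.

Answer: 2 6 3 1 4 5 / 5 1 4 3 2 6 / 3 5 2 6 1 4 / 1 4 6 5 3 2 / 4 3 5 2 6 1 / 6 2 1 4 5 3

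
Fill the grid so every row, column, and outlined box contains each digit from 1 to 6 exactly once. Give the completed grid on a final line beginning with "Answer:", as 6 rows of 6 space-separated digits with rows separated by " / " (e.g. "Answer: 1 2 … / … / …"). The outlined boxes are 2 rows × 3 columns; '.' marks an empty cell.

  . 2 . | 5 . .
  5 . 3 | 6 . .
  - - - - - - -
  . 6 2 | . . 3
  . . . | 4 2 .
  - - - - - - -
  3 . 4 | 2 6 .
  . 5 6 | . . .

Step 1. [r4c1∈{1}] only 1 remains possible at r4c1 ⇒ r4c1=1.
Step 2. [r2c2∈{1,4}] in col 2, 4 fits only at r2c2, so r2c2=4.
Step 3. [r2c5∈{1}] r2c5's peers cover all but 1 ⇒ r2c5=1.
Step 4. [r1c5∈{3,4}] in row 1, 3 fits only at r1c5 ⇒ r1c5=3.
Step 5. [r5c6∈{1,5}] in row 5, 5 fits only at r5c6. So r5c6=5.
Step 6. [r6c6∈{1,4}] in col 6, 1 fits only at r6c6, so r6c6=1.
Step 7. [r1c6∈{4}] r1c6 is down to just 4 ⇒ r1c6=4.
Step 8. [r4c2∈{3}] r4c2's peers cover all but 3 ⇒ r4c2=3.
Step 9. [r4c3∈{5}] nothing but 5 survives at r4c3, so r4c3=5.
Step 10. [r1c1∈{6}] r1c1's peers cover all but 6. So r1c1=6.
Step 11. [r2c6∈{2}] r2c6 has the single candidate 2. So r2c6=2.
Step 12. [r6c1∈{2}] only 2 remains possible at r6c1. So r6c1=2.
Step 13. [r6c4∈{3}] r6c4 has the single candidate 3 ⇒ r6c4=3.
Step 14. [r3c5∈{5}] r3c5's peers cover all but 5. So r3c5=5.
Step 15. [r5c2∈{1}] only 1 remains possible at r5c2 ⇒ r5c2=1.
Step 16. [r3c1∈{4}] r3c1 has the single candidate 4, so r3c1=4.
Step 17. [r1c3∈{1}] r1c3 has the single candidate 1 ⇒ r1c3=1.
Step 18. [r6c5∈{4}] nothing but 4 survives at r6c5. So r6c5=4.
Step 19. [r4c6∈{6}] r4c6 has the single candidate 6, so r4c6=6.
Step 20. [r3c4∈{1}] only 1 remains possible at r3c4. So r3c4=1.

Answer: 6 2 1 5 3 4 / 5 4 3 6 1 2 / 4 6 2 1 5 3 / 1 3 5 4 2 6 / 3 1 4 2 6 5 / 2 5 6 3 4 1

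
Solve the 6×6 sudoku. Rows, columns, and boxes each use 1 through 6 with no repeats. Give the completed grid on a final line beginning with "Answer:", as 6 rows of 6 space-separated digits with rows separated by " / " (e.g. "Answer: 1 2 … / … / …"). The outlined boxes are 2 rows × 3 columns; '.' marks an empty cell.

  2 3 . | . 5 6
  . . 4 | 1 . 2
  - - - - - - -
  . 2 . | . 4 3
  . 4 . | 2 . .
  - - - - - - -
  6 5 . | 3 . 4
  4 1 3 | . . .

Step 1. [r4c6∈{1,5}] r4c6 is the only open cell in col 6 admitting 1 ⇒ r4c6=1.
Step 2. [r3c4∈{5,6}] r3c4 is the only open cell in box 4 admitting 5, so r3c4=5.
Step 3. [r3c3∈{1,6}] 6 has one home in row 3: r3c3. So r3c3=6.
Step 4. [r6c5∈{2,6}] 2 has one home in row 6: r6c5. So r6c5=2.
Step 5. [r2c1∈{5}] only 5 remains possible at r2c1. So r2c1=5.
Step 6. [r1c3∈{1}] r1c3 has the single candidate 1 ⇒ r1c3=1.
Step 7. [r4c3∈{5}] nothing but 5 survives at r4c3, so r4c3=5.
Step 8. [r4c5∈{6}] r4c5's peers cover all but 6. So r4c5=6.
Step 9. [r4c1∈{3}] r4c1 has the single candidate 3, so r4c1=3.
Step 10. [r5c5∈{1}] r5c5 has the single candidate 1 ⇒ r5c5=1.
Step 11. [r2c5∈{3}] r2c5's peers cover all but 3. So r2c5=3.
Step 12. [r1c4∈{4}] r1c4's peers cover all but 4. So r1c4=4.
Step 13. [r3c1∈{1}] only 1 remains possible at r3c1 ⇒ r3c1=1.
Step 14. [r6c6∈{5}] r6c6 is down to just 5, so r6c6=5.
Step 15. [r5c3∈{2}] nothing but 2 survives at r5c3 ⇒ r5c3=2.
Step 16. [r6c4∈{6}] r6c4's peers cover all but 6. So r6c4=6.
Step 17. [r2c2∈{6}] only 6 remains possible at r2c2, so r2c2=6.

Answer: 2 3 1 4 5 6 / 5 6 4 1 3 2 / 1 2 6 5 4 3 / 3 4 5 2 6 1 / 6 5 2 3 1 4 / 4 1 3 6 2 5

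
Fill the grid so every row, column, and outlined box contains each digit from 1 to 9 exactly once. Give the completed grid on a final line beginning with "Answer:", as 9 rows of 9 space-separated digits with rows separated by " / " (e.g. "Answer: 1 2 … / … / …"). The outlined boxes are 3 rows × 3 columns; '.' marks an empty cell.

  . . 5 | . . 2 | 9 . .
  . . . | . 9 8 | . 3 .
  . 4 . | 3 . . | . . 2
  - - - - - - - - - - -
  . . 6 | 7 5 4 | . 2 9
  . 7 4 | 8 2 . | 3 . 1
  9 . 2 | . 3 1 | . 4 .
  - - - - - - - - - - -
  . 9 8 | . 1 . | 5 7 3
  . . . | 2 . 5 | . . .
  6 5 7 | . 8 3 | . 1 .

Step 1. [r2c3∈{1}] r2c3's peers cover all but 1, so r2c3=1.
Step 2. [r6c4∈{6}] nothing but 6 survives at r6c4. So r6c4=6.
Step 3. [r9c9∈{4}] only 4 remains possible at r9c9, so r9c9=4.
Step 4. [r4c7∈{8}] r4c7 has the single candidate 8, so r4c7=8.
Step 5. [r3c6∈{6,7}] r3c6 is the only open cell in col 6 admitting 7. So r3c6=7.
Step 6. [r8c7∈{6}] r8c7 is down to just 6 ⇒ r8c7=6.
Step 7. [r3c8∈{5,6,8}] across row 3, 5 lands solely at r3c8. So r3c8=5.
Step 8. [r7c4∈{4}] nothing but 4 survives at r7c4. So r7c4=4.
Step 9. [r2c2∈{2,6}] r2c2 is the only open cell in col 2 admitting 2, so r2c2=2.
Step 10. [r1c2∈{3,6,8}] r1c2 is the only open cell in col 2 admitting 6, so r1c2=6.
Step 11. [r1c1∈{3,7,8}] row 1 places 3 nowhere but r1c1 ⇒ r1c1=3.
Step 12. [r1c9∈{7,8}] in row 1, 7 fits only at r1c9 ⇒ r1c9=7.
Step 13. [r4c2∈{1,3}] row 4 places 3 nowhere but r4c2, so r4c2=3.
Step 14. [r4c1∈{1}] r4c1 is down to just 1. So r4c1=1.
Step 15. [r8c8∈{8,9}] across row 8, 9 lands solely at r8c8. So r8c8=9.
Step 16. [r3c3∈{9}] r3c3 is down to just 9. So r3c3=9.
Step 17. [r8c2∈{1}] r8c2's peers cover all but 1 ⇒ r8c2=1.
Step 18. [r3c1∈{8}] r3c1 has the single candidate 8 ⇒ r3c1=8.
Step 19. [r2c1∈{7}] r2c1's peers cover all but 7 ⇒ r2c1=7.
Step 20. [r7c6∈{6}] r7c6's peers cover all but 6, so r7c6=6.
Step 21. [r2c7∈{4}] r2c7's peers cover all but 4. So r2c7=4.
Step 22. [r8c9∈{8}] nothing but 8 survives at r8c9 ⇒ r8c9=8.
Step 23. [r3c7∈{1}] r3c7's peers cover all but 1 ⇒ r3c7=1.
Step 24. [r3c5∈{6}] r3c5 is down to just 6. So r3c5=6.
Step 25. [r9c4∈{9}] r9c4's peers cover all but 9 ⇒ r9c4=9.
Step 26. [r5c8∈{6}] nothing but 6 survives at r5c8. So r5c8=6.
Step 27. [r5c1∈{5}] r5c1 has the single candidate 5. So r5c1=5.
Step 28. [r9c7∈{2}] only 2 remains possible at r9c7 ⇒ r9c7=2.
Step 29. [r6c2∈{8}] nothing but 8 survives at r6c2, so r6c2=8.
Step 30. [r8c3∈{3}] nothing but 3 survives at r8c3, so r8c3=3.
Step 31. [r1c4∈{1}] r1c4 is down to just 1, so r1c4=1.
Step 32. [r7c1∈{2}] only 2 remains possible at r7c1. So r7c1=2.
Step 33. [r2c4∈{5}] only 5 remains possible at r2c4. So r2c4=5.
Step 34. [r1c8∈{8}] nothing but 8 survives at r1c8. So r1c8=8.
Step 35. [r5c6∈{9}] only 9 remains possible at r5c6. So r5c6=9.
Step 36. [r8c1∈{4}] r8c1's peers cover all but 4 ⇒ r8c1=4.
Step 37. [r8c5∈{7}] only 7 remains possible at r8c5 ⇒ r8c5=7.
Step 38. [r6c7∈{7}] r6c7's peers cover all but 7. So r6c7=7.
Step 39. [r6c9∈{5}] r6c9 is down to just 5, so r6c9=5.
Step 40. [r2c9∈{6}] r2c9 is down to just 6 ⇒ r2c9=6.
Step 41. [r1c5∈{4}] only 4 remains possible at r1c5, so r1c5=4.

Answer: 3 6 5 1 4 2 9 8 7 / 7 2 1 5 9 8 4 3 6 / 8 4 9 3 6 7 1 5 2 / 1 3 6 7 5 4 8 2 9 / 5 7 4 8 2 9 3 6 1 / 9 8 2 6 3 1 7 4 5 / 2 9 8 4 1 6 5 7 3 / 4 1 3 2 7 5 6 9 8 / 6 5 7 9 8 3 2 1 4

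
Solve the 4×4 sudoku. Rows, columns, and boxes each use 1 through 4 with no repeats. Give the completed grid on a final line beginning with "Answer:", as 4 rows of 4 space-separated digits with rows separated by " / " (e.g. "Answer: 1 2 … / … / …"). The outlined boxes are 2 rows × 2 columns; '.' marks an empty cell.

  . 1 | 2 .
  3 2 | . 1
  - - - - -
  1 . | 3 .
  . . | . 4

Step 1. [r3c4∈{2}] r3c4 is down to just 2 ⇒ r3c4=2.
Step 2. [r1c1∈{4}] r1c1 has the single candidate 4. So r1c1=4.
Step 3. [r3c2∈{4}] r3c2 has the single candidate 4. So r3c2=4.
Step 4. [r4c3∈{1}] nothing but 1 survives at r4c3 ⇒ r4c3=1.
Step 5. [r4c2∈{3}] nothing but 3 survives at r4c2. So r4c2=3.
Step 6. [r1c4∈{3}] nothing but 3 survives at r1c4, so r1c4=3.
Step 7. [r2c3∈{4}] r2c3 has the single candidate 4, so r2c3=4.
Step 8. [r4c1∈{2}] r4c1's peers cover all but 2. So r4c1=2.

Answer: 4 1 2 3 / 3 2 4 1 / 1 4 3 2 / 2 3 1 4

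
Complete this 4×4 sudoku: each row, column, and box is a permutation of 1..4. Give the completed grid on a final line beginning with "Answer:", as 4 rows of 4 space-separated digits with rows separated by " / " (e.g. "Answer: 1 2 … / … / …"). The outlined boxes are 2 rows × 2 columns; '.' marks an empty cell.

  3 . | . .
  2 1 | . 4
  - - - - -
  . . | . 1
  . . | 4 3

Step 1. [r3c3∈{2}] nothing but 2 survives at r3c3, so r3c3=2.
Step 2. [r1c2∈{4}] r1c2's peers cover all but 4 ⇒ r1c2=4.
Step 3. [r2c3∈{3}] r2c3 has the single candidate 3, so r2c3=3.
Step 4. [r3c1∈{4}] only 4 remains possible at r3c1. So r3c1=4.
Step 5. [r1c4∈{2}] nothing but 2 survives at r1c4 ⇒ r1c4=2.
Step 6. [r4c1∈{1}] only 1 remains possible at r4c1, so r4c1=1.
Step 7. [r4c2∈{2}] only 2 remains possible at r4c2, so r4c2=2.
Step 8. [r3c2∈{3}] r3c2 is down to just 3. So r3c2=3.
Step 9. [r1c3∈{1}] r1c3 has the single candidate 1, so r1c3=1.

Answer: 3 4 1 2 / 2 1 3 4 / 4 3 2 1 / 1 2 4 3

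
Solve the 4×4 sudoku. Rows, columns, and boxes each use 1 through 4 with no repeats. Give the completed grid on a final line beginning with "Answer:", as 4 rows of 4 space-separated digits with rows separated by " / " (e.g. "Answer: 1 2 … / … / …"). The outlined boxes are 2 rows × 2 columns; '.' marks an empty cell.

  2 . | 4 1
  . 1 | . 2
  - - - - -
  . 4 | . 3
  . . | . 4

Step 1. [r4c2∈{2,3}] across col 2, 2 lands solely at r4c2 ⇒ r4c2=2.
Step 2. [r4c1∈{1,3}] in row 4, 3 fits only at r4c1, so r4c1=3.
Step 3. [r4c3∈{1}] only 1 remains possible at r4c3. So r4c3=1.
Step 4. [r3c3∈{2}] nothing but 2 survives at r3c3 ⇒ r3c3=2.
Step 5. [r3c1∈{1}] only 1 remains possible at r3c1 ⇒ r3c1=1.
Step 6. [r2c3∈{3}] r2c3 has the single candidate 3, so r2c3=3.
Step 7. [r2c1∈{4}] nothing but 4 survives at r2c1. So r2c1=4.
Step 8. [r1c2∈{3}] nothing but 3 survives at r1c2. So r1c2=3.

Answer: 2 3 4 1 / 4 1 3 2 / 1 4 2 3 / 3 2 1 4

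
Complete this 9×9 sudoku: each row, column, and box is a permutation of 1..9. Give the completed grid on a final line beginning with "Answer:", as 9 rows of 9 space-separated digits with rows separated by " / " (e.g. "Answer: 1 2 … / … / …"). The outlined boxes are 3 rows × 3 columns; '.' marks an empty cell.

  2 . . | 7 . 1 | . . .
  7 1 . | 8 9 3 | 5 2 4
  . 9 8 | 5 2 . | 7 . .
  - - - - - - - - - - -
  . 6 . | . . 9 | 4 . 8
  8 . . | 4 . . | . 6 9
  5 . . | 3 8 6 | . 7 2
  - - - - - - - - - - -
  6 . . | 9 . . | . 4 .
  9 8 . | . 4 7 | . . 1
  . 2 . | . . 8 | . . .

Step 1. [r4c8∈{1,3,5}] r4c8 is the only open cell in box 6 admitting 5, so r4c8=5.
Step 2. [r8c8∈{3}] r8c8 is down to just 3. So r8c8=3.
Step 3. [r1c5∈{6}] r1c5 is down to just 6 ⇒ r1c5=6.
Step 4. [r8c3∈{5}] r8c3 is down to just 5 ⇒ r8c3=5.
Step 5. [r1c9∈{3}] nothing but 3 survives at r1c9, so r1c9=3.
Step 6. [r1c3∈{4}] only 4 remains possible at r1c3. So r1c3=4.
Step 7. [r5c7∈{1,3}] in col 7, 3 fits only at r5c7, so r5c7=3.
Step 8. [r7c2∈{3,7}] in col 2, 3 fits only at r7c2, so r7c2=3.
Step 9. [r4c3∈{1,2,3,7}] across col 3, 3 lands solely at r4c3, so r4c3=3.
Step 10. [r4c1∈{1}] r4c1 has the single candidate 1. So r4c1=1.
Step 11. [r9c4∈{1,6}] r9c4 is the only open cell in col 4 admitting 1 ⇒ r9c4=1.
Step 12. [r7c5∈{5}] nothing but 5 survives at r7c5 ⇒ r7c5=5.
Step 13. [r7c6∈{2}] r7c6 has the single candidate 2 ⇒ r7c6=2.
Step 14. [r9c3∈{7}] r9c3 is down to just 7. So r9c3=7.
Step 15. [r9c8∈{9}] r9c8 has the single candidate 9, so r9c8=9.
Step 16. [r9c7∈{6}] r9c7 has the single candidate 6 ⇒ r9c7=6.
Step 17. [r7c7∈{8}] r7c7's peers cover all but 8. So r7c7=8.
Step 18. [r4c5∈{7}] r4c5's peers cover all but 7, so r4c5=7.
Step 19. [r4c4∈{2}] r4c4 has the single candidate 2 ⇒ r4c4=2.
Step 20. [r3c9∈{6}] nothing but 6 survives at r3c9 ⇒ r3c9=6.
Step 21. [r9c9∈{5}] only 5 remains possible at r9c9, so r9c9=5.
Step 22. [r8c7∈{2}] r8c7 has the single candidate 2 ⇒ r8c7=2.
Step 23. [r2c3∈{6}] r2c3 is down to just 6 ⇒ r2c3=6.
Step 24. [r5c3∈{2}] nothing but 2 survives at r5c3, so r5c3=2.
Step 25. [r6c2∈{4}] only 4 remains possible at r6c2 ⇒ r6c2=4.
Step 26. [r9c5∈{3}] nothing but 3 survives at r9c5 ⇒ r9c5=3.
Step 27. [r6c7∈{1}] r6c7 is down to just 1. So r6c7=1.
Step 28. [r7c3∈{1}] r7c3 is down to just 1, so r7c3=1.
Step 29. [r1c2∈{5}] r1c2 is down to just 5. So r1c2=5.
Step 30. [r9c1∈{4}] r9c1's peers cover all but 4 ⇒ r9c1=4.
Step 31. [r7c9∈{7}] r7c9 is down to just 7 ⇒ r7c9=7.
Step 32. [r1c7∈{9}] nothing but 9 survives at r1c7. So r1c7=9.
Step 33. [r6c3∈{9}] r6c3 has the single candidate 9 ⇒ r6c3=9.
Step 34. [r3c8∈{1}] r3c8 has the single candidate 1, so r3c8=1.
Step 35. [r8c4∈{6}] only 6 remains possible at r8c4. So r8c4=6.
Step 36. [r5c2∈{7}] r5c2 is down to just 7 ⇒ r5c2=7.
Step 37. [r5c5∈{1}] r5c5 has the single candidate 1, so r5c5=1.
Step 38. [r5c6∈{5}] r5c6 has the single candidate 5. So r5c6=5.
Step 39. [r1c8∈{8}] r1c8's peers cover all but 8, so r1c8=8.
Step 40. [r3c1∈{3}] only 3 remains possible at r3c1, so r3c1=3.
Step 41. [r3c6∈{4}] r3c6 is down to just 4. So r3c6=4.

Answer: 2 5 4 7 6 1 9 8 3 / 7 1 6 8 9 3 5 2 4 / 3 9 8 5 2 4 7 1 6 / 1 6 3 2 7 9 4 5 8 / 8 7 2 4 1 5 3 6 9 / 5 4 9 3 8 6 1 7 2 / 6 3 1 9 5 2 8 4 7 / 9 8 5 6 4 7 2 3 1 / 4 2 7 1 3 8 6 9 5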